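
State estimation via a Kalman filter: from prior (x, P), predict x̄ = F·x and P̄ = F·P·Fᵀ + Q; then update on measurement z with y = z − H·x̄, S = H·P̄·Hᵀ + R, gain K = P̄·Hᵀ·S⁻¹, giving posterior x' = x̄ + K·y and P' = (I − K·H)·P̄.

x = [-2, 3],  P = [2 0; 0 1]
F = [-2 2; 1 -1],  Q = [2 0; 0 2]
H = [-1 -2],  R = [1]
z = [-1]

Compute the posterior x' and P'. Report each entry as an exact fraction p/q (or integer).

x̄ = F·x = [10, -5]
P̄ = F·P·Fᵀ + Q = [14 -6; -6 5]
y = z − H·x̄ = [-1]
S = H·P̄·Hᵀ + R = [11]
K = P̄·Hᵀ·S⁻¹ = [-2/11; -4/11]
x' = x̄ + K·y = [112/11, -51/11]
P' = (I − K·H)·P̄ = [150/11 -74/11; -74/11 39/11]

x' = [112/11, -51/11]
P' = [150/11 -74/11; -74/11 39/11]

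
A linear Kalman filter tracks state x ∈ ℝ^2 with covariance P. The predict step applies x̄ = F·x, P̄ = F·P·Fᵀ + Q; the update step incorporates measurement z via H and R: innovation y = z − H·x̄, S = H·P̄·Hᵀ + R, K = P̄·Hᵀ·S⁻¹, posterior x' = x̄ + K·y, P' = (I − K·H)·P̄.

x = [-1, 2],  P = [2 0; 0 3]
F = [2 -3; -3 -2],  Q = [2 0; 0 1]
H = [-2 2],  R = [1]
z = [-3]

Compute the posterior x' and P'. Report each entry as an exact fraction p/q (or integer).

x̄ = F·x = [-8, -1]
P̄ = F·P·Fᵀ + Q = [37 6; 6 31]
y = z − H·x̄ = [-17]
S = H·P̄·Hᵀ + R = [225]
K = P̄·Hᵀ·S⁻¹ = [-62/225; 2/9]
x' = x̄ + K·y = [-746/225, -43/9]
P' = (I − K·H)·P̄ = [4481/225 178/9; 178/9 179/9]

x' = [-746/225, -43/9]
P' = [4481/225 178/9; 178/9 179/9]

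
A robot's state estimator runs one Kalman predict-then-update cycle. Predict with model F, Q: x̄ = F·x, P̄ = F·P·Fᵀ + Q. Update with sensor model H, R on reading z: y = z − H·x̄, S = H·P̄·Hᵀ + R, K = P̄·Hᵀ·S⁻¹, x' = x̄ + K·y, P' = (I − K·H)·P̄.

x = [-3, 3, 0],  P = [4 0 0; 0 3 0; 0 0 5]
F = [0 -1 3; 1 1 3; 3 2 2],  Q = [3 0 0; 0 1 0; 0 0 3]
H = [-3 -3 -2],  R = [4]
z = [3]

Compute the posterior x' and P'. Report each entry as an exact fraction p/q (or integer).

x̄ = F·x = [-3, 0, -3]
P̄ = F·P·Fᵀ + Q = [51 42 24; 42 53 48; 24 48 71]
y = z − H·x̄ = [-12]
S = H·P̄·Hᵀ + R = [2844]
K = P̄·Hᵀ·S⁻¹ = [-109/948; -127/948; -179/1422]
x' = x̄ + K·y = [-128/79, 127/79, -353/237]
P' = (I − K·H)·P̄ = [4235/316 -571/316 -8135/474; -571/316 619/316 19/474; -8135/474 19/474 18440/711]

x' = [-128/79, 127/79, -353/237]
P' = [4235/316 -571/316 -8135/474; -571/316 619/316 19/474; -8135/474 19/474 18440/711]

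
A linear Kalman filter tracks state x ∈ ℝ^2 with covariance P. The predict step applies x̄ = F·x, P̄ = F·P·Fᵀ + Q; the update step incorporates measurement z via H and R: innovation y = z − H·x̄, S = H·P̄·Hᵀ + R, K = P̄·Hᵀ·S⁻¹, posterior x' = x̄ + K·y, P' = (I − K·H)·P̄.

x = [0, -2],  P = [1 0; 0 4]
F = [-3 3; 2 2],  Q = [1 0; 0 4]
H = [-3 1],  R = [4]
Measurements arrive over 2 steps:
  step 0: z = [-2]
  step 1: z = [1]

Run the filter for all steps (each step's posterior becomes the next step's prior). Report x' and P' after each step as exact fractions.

step 0: x̄ = F·x = [-6, -4]
step 0: P̄ = F·P·Fᵀ + Q = [46 18; 18 24]
step 0: y = z − H·x̄ = [-16]
step 0: S = H·P̄·Hᵀ + R = [334]
step 0: K = P̄·Hᵀ·S⁻¹ = [-60/167; -15/167]
step 0: x' = x̄ + K·y = [-42/167, -428/167]
step 0: P' = (I − K·H)·P̄ = [482/167 1206/167; 1206/167 3558/167]
step 1: x̄ = F·x = [-1158/167, -940/167]
step 1: P̄ = F·P·Fᵀ + Q = [14819/167 18456/167; 18456/167 26476/167]
step 1: y = z − H·x̄ = [-2367/167]
step 1: S = H·P̄·Hᵀ + R = [49779/167]
step 1: K = P̄·Hᵀ·S⁻¹ = [-2889/5531; -28892/49779]
step 1: x' = x̄ + K·y = [2595/5531, 14368/5531]
step 1: P' = (I − K·H)·P̄ = [41000/5531 111444/5531; 111444/5531 2893420/49779]

step 0: x' = [-42/167, -428/167], P' = [482/167 1206/167; 1206/167 3558/167]
step 1: x' = [2595/5531, 14368/5531], P' = [41000/5531 111444/5531; 111444/5531 2893420/49779]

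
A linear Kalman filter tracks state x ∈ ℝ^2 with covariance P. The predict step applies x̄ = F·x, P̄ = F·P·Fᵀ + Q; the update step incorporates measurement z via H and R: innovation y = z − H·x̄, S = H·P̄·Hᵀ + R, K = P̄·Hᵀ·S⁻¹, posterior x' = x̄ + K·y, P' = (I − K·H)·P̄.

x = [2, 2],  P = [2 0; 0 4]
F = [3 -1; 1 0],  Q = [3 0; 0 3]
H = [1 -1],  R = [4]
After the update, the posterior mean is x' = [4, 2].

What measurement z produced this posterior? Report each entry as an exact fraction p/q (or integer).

x̄ = F·x = [4, 2]
P̄ = F·P·Fᵀ + Q = [25 6; 6 5]
S = H·P̄·Hᵀ + R = [22]
K = P̄·Hᵀ·S⁻¹ = [19/22; 1/22]
x' − x̄ = [0, 0] = K·y
y = (KᵀK)⁻¹·Kᵀ·(x' − x̄) = [0]
z = y + H·x̄ = [0] + [2] = [2]

z = [2]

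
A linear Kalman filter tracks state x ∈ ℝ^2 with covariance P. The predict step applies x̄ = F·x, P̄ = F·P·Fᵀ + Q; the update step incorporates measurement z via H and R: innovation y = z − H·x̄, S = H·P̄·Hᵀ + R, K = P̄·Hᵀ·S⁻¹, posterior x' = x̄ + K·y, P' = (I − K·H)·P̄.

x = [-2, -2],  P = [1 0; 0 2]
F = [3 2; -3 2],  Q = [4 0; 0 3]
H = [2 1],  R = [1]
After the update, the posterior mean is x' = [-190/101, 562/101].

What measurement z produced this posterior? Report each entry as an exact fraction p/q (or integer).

x̄ = F·x = [-10, 2]
P̄ = F·P·Fᵀ + Q = [21 -1; -1 20]
S = H·P̄·Hᵀ + R = [101]
K = P̄·Hᵀ·S⁻¹ = [41/101; 18/101]
x' − x̄ = [820/101, 360/101] = K·y
y = (KᵀK)⁻¹·Kᵀ·(x' − x̄) = [20]
z = y + H·x̄ = [20] + [-18] = [2]

z = [2]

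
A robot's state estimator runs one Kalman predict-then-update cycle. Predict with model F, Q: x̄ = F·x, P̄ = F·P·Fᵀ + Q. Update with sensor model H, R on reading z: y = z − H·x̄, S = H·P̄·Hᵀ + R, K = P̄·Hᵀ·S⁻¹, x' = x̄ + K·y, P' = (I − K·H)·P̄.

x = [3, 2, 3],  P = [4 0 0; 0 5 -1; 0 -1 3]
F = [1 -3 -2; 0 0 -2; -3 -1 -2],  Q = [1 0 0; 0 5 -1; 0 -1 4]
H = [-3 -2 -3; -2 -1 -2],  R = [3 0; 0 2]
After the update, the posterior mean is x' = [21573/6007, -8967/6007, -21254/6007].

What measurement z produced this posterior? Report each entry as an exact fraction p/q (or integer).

x̄ = F·x = [-9, -6, -17]
P̄ = F·P·Fᵀ + Q = [50 6 7; 6 17 9; 7 9 53]
S = H·P̄·Hᵀ + R = [1304 841; 841 547]
K = P̄·Hᵀ·S⁻¹ = [819/6007 -2577/6007; -3686/6007 5151/6007; 183/6007 -1698/6007]
x' − x̄ = [75636/6007, 27075/6007, 80865/6007] = K·y
y = (KᵀK)⁻¹·Kᵀ·(x' − x̄) = [-87, -57]
z = y + H·x̄ = [-87, -57] + [90, 58] = [3, 1]

z = [3, 1]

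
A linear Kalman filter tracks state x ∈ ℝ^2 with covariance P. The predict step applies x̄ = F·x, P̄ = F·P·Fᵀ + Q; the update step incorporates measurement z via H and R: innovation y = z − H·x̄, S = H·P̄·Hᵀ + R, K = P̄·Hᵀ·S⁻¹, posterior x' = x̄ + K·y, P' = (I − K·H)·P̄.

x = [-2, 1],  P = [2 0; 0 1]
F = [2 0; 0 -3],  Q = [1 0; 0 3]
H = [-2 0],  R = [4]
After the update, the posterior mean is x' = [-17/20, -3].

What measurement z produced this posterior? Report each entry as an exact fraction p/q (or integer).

z = [1]

x̄ = F·x = [-4, -3]
P̄ = F·P·Fᵀ + Q = [9 0; 0 12]
S = H·P̄·Hᵀ + R = [40]
K = P̄·Hᵀ·S⁻¹ = [-9/20; 0]
x' − x̄ = [63/20, 0] = K·y
y = (KᵀK)⁻¹·Kᵀ·(x' − x̄) = [-7]
z = y + H·x̄ = [-7] + [8] = [1]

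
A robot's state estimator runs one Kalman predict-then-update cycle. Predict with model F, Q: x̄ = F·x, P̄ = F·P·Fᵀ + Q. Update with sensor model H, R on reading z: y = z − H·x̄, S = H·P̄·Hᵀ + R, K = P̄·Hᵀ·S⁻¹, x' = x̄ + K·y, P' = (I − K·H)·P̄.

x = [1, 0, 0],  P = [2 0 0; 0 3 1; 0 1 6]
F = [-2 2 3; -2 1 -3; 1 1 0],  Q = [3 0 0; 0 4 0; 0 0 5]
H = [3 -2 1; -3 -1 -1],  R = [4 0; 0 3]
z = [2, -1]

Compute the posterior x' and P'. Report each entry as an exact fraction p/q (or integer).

x̄ = F·x = [-2, -2, 1]
P̄ = F·P·Fᵀ + Q = [89 -43 5; -43 63 -4; 5 -4 10]
y = z − H·x̄ = [3, -8]
S = H·P̄·Hᵀ + R = [1629 -848; -848 641]
K = P̄·Hᵀ·S⁻¹ = [35286/325085 -69457/325085; -106659/325085 -105602/325085; 669/65017 -1245/65017]
x' = x̄ + K·y = [11344/325085, -125331/325085, 76984/65017]
P' = (I − K·H)·P̄ = [394524/325085 22409/325085 -199522/65017; 22409/325085 247814/325085 353/65017; -199522/65017 353/65017 601948/65017]

x' = [11344/325085, -125331/325085, 76984/65017]
P' = [394524/325085 22409/325085 -199522/65017; 22409/325085 247814/325085 353/65017; -199522/65017 353/65017 601948/65017]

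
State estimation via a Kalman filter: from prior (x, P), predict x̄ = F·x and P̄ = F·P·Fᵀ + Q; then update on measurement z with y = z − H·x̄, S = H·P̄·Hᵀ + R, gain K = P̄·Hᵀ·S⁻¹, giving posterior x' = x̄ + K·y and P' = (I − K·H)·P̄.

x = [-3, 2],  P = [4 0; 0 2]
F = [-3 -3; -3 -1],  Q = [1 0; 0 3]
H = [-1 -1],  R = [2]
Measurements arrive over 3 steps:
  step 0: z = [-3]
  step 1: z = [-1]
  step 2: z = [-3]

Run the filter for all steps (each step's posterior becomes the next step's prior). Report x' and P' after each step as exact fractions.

step 0: x' = [-19/26, 99/26], P' = [601/182 -407/182; -407/182 573/182]
step 1: x' = [-11743/3090, 917/206], P' = [28001/6180 -1489/412; -1489/412 1911/412]
step 2: x' = [-14414/5139, 70291/11991], P' = [29608/5139 -8408/1713; -8408/1713 23974/3997]

step 0: x̄ = F·x = [3, 7]
step 0: P̄ = F·P·Fᵀ + Q = [55 42; 42 41]
step 0: y = z − H·x̄ = [7]
step 0: S = H·P̄·Hᵀ + R = [182]
step 0: K = P̄·Hᵀ·S⁻¹ = [-97/182; -83/182]
step 0: x' = x̄ + K·y = [-19/26, 99/26]
step 0: P' = (I − K·H)·P̄ = [601/182 -407/182; -407/182 573/182]
step 1: x̄ = F·x = [-120/13, -21/13]
step 1: P̄ = F·P·Fᵀ + Q = [1711/91 1122/91; 1122/91 2043/91]
step 1: y = z − H·x̄ = [-154/13]
step 1: S = H·P̄·Hᵀ + R = [6180/91]
step 1: K = P̄·Hᵀ·S⁻¹ = [-2833/6180; -211/412]
step 1: x' = x̄ + K·y = [-11743/3090, 917/206]
step 1: P' = (I − K·H)·P̄ = [28001/6180 -1489/412; -1489/412 1911/412]
step 2: x̄ = F·x = [-1006/515, 3579/515]
step 2: P̄ = F·P·Fᵀ + Q = [9512/515 5832/515; 5832/515 13767/515]
step 2: y = z − H·x̄ = [1028/515]
step 2: S = H·P̄·Hᵀ + R = [35973/515]
step 2: K = P̄·Hᵀ·S⁻¹ = [-2192/5139; -6533/11991]
step 2: x' = x̄ + K·y = [-14414/5139, 70291/11991]
step 2: P' = (I − K·H)·P̄ = [29608/5139 -8408/1713; -8408/1713 23974/3997]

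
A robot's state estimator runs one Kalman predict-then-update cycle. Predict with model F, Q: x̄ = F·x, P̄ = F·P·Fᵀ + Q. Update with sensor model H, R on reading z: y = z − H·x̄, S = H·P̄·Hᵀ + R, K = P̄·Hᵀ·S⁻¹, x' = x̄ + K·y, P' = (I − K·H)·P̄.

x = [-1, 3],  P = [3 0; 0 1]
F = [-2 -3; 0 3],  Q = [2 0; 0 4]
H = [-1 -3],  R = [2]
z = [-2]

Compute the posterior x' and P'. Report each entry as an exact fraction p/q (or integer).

x̄ = F·x = [-7, 9]
P̄ = F·P·Fᵀ + Q = [23 -9; -9 13]
y = z − H·x̄ = [18]
S = H·P̄·Hᵀ + R = [88]
K = P̄·Hᵀ·S⁻¹ = [1/22; -15/44]
x' = x̄ + K·y = [-68/11, 63/22]
P' = (I − K·H)·P̄ = [251/11 -84/11; -84/11 61/22]

x' = [-68/11, 63/22]
P' = [251/11 -84/11; -84/11 61/22]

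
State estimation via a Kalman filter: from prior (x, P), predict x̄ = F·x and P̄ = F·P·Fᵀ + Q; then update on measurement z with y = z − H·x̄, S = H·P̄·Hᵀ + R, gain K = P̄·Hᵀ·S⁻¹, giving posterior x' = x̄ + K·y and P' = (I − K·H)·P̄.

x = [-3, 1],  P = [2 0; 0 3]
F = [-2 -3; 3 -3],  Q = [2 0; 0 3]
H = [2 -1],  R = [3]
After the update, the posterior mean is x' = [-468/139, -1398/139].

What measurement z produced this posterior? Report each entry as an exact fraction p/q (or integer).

x̄ = F·x = [3, -12]
P̄ = F·P·Fᵀ + Q = [37 15; 15 48]
S = H·P̄·Hᵀ + R = [139]
K = P̄·Hᵀ·S⁻¹ = [59/139; -18/139]
x' − x̄ = [-885/139, 270/139] = K·y
y = (KᵀK)⁻¹·Kᵀ·(x' − x̄) = [-15]
z = y + H·x̄ = [-15] + [18] = [3]

z = [3]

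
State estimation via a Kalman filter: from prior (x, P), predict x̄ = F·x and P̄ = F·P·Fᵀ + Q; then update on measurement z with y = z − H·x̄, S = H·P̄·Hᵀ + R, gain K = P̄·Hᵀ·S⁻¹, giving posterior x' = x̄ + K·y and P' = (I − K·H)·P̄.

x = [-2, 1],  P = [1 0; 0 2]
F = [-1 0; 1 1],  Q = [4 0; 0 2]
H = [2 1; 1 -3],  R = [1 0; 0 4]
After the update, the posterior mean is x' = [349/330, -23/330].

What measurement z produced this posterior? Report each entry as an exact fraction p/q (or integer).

z = [2, 1]

x̄ = F·x = [2, -1]
P̄ = F·P·Fᵀ + Q = [5 -1; -1 5]
S = H·P̄·Hᵀ + R = [22 0; 0 60]
K = P̄·Hᵀ·S⁻¹ = [9/22 2/15; 3/22 -4/15]
x' − x̄ = [-311/330, 307/330] = K·y
y = (KᵀK)⁻¹·Kᵀ·(x' − x̄) = [-1, -4]
z = y + H·x̄ = [-1, -4] + [3, 5] = [2, 1]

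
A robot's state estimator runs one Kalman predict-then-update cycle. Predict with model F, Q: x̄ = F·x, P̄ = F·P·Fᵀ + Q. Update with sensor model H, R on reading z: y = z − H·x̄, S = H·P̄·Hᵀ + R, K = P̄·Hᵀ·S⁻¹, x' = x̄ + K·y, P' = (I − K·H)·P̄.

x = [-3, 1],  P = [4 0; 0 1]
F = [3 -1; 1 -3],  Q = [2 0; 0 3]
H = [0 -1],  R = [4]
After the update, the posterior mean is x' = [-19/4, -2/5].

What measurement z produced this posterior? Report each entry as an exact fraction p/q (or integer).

z = [-1]

x̄ = F·x = [-10, -6]
P̄ = F·P·Fᵀ + Q = [39 15; 15 16]
S = H·P̄·Hᵀ + R = [20]
K = P̄·Hᵀ·S⁻¹ = [-3/4; -4/5]
x' − x̄ = [21/4, 28/5] = K·y
y = (KᵀK)⁻¹·Kᵀ·(x' − x̄) = [-7]
z = y + H·x̄ = [-7] + [6] = [-1]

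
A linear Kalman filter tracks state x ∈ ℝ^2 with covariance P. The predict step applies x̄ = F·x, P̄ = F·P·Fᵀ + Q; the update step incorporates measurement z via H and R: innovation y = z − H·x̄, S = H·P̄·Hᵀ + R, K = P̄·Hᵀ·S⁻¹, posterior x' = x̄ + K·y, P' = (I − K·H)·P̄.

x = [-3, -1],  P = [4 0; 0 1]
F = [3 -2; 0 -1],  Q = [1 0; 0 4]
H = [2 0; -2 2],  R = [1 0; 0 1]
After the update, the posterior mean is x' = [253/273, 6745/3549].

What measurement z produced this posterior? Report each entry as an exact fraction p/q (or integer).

z = [2, 2]

x̄ = F·x = [-7, 1]
P̄ = F·P·Fᵀ + Q = [41 2; 2 5]
S = H·P̄·Hᵀ + R = [165 -156; -156 169]
K = P̄·Hᵀ·S⁻¹ = [10/21 -2/91; 124/273 538/1183]
x' − x̄ = [2164/273, 3196/3549] = K·y
y = (KᵀK)⁻¹·Kᵀ·(x' − x̄) = [16, -14]
z = y + H·x̄ = [16, -14] + [-14, 16] = [2, 2]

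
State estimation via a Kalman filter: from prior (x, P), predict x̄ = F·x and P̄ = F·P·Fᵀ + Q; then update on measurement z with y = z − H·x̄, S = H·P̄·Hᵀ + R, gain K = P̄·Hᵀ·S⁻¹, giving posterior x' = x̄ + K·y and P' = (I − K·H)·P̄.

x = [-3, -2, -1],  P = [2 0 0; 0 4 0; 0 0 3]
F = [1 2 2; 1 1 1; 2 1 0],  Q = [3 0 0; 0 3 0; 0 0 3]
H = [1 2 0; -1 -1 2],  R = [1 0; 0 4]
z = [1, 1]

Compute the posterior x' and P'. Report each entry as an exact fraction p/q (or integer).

x̄ = F·x = [-9, -6, -8]
P̄ = F·P·Fᵀ + Q = [33 16 12; 16 12 8; 12 8 15]
y = z − H·x̄ = [22, 2]
S = H·P̄·Hᵀ + R = [146 -49; -49 61]
K = P̄·Hᵀ·S⁻¹ = [548/1301 -93/1301; 1852/6505 208/6505; 2198/6505 2832/6505]
x' = x̄ + K·y = [161/1301, 426/1301, 396/1301]
P' = (I − K·H)·P̄ = [4988/1301 -2220/1301 1198/1301; -2220/1301 6476/6505 -1896/6505; 1198/1301 -1896/6505 7711/6505]

x' = [161/1301, 426/1301, 396/1301]
P' = [4988/1301 -2220/1301 1198/1301; -2220/1301 6476/6505 -1896/6505; 1198/1301 -1896/6505 7711/6505]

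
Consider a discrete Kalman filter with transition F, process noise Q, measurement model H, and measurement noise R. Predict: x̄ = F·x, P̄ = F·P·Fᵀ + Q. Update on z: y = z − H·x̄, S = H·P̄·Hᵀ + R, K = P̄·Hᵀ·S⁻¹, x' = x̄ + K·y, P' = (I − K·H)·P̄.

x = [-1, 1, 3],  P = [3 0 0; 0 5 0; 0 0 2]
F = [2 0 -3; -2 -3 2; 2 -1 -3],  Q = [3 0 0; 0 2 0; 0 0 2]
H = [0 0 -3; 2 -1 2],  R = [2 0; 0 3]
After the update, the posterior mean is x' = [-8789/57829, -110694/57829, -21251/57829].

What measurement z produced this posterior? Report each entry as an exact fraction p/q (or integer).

z = [1, 1]

x̄ = F·x = [-11, 5, -12]
P̄ = F·P·Fᵀ + Q = [33 -24 30; -24 67 -9; 30 -9 37]
S = H·P̄·Hᵀ + R = [335 -429; -429 722]
K = P̄·Hᵀ·S⁻¹ = [-630/57829 11640/57829; -37563/57829 -32972/57829; -18795/57829 286/57829]
x' − x̄ = [627330/57829, -399839/57829, 672697/57829] = K·y
y = (KᵀK)⁻¹·Kᵀ·(x' − x̄) = [-35, 52]
z = y + H·x̄ = [-35, 52] + [36, -51] = [1, 1]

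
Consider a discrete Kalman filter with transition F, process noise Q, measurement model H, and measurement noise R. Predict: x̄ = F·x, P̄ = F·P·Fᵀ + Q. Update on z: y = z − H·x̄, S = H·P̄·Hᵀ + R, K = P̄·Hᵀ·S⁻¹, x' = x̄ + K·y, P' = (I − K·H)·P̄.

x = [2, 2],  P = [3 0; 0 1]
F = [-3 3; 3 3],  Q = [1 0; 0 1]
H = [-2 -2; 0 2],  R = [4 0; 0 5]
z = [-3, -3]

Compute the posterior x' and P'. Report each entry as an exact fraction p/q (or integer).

x' = [25029/9046, -10299/9046]
P' = [9590/4523 -5315/4523; -5315/4523 5410/4523]

x̄ = F·x = [0, 12]
P̄ = F·P·Fᵀ + Q = [37 -18; -18 37]
y = z − H·x̄ = [21, -27]
S = H·P̄·Hᵀ + R = [156 -76; -76 153]
K = P̄·Hᵀ·S⁻¹ = [-4275/9046 -2126/4523; -95/9046 2164/4523]
x' = x̄ + K·y = [25029/9046, -10299/9046]
P' = (I − K·H)·P̄ = [9590/4523 -5315/4523; -5315/4523 5410/4523]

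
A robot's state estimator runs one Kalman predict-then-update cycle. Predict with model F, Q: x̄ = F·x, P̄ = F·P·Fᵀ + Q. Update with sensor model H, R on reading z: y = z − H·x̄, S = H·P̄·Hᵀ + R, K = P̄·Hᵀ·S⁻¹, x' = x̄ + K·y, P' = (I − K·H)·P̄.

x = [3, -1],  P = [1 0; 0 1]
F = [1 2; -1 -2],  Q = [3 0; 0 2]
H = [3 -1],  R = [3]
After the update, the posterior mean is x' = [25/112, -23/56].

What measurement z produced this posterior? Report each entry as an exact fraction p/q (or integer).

x̄ = F·x = [1, -1]
P̄ = F·P·Fᵀ + Q = [8 -5; -5 7]
S = H·P̄·Hᵀ + R = [112]
K = P̄·Hᵀ·S⁻¹ = [29/112; -11/56]
x' − x̄ = [-87/112, 33/56] = K·y
y = (KᵀK)⁻¹·Kᵀ·(x' − x̄) = [-3]
z = y + H·x̄ = [-3] + [4] = [1]

z = [1]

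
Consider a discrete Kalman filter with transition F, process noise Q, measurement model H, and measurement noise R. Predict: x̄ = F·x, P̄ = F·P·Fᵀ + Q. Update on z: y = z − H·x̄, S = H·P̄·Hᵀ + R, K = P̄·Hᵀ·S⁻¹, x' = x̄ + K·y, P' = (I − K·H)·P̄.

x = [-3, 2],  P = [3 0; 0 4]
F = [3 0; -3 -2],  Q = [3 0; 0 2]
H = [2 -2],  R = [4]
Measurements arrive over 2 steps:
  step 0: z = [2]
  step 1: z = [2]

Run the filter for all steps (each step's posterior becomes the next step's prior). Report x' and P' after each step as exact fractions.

step 0: x' = [-63/26, -43/13], P' = [651/130 297/65; 297/65 333/65]
step 1: x' = [2007/1714, 413/1714], P' = [3669/1714 1508/857; 1508/857 48859/20568]

step 0: x̄ = F·x = [-9, 5]
step 0: P̄ = F·P·Fᵀ + Q = [30 -27; -27 45]
step 0: y = z − H·x̄ = [30]
step 0: S = H·P̄·Hᵀ + R = [520]
step 0: K = P̄·Hᵀ·S⁻¹ = [57/260; -18/65]
step 0: x' = x̄ + K·y = [-63/26, -43/13]
step 0: P' = (I − K·H)·P̄ = [651/130 297/65; 297/65 333/65]
step 1: x̄ = F·x = [-189/26, 361/26]
step 1: P̄ = F·P·Fᵀ + Q = [6249/130 -9423/130; -9423/130 15911/130]
step 1: y = z − H·x̄ = [576/13]
step 1: S = H·P̄·Hᵀ + R = [82272/65]
step 1: K = P̄·Hᵀ·S⁻¹ = [653/3428; -12667/41136]
step 1: x' = x̄ + K·y = [2007/1714, 413/1714]
step 1: P' = (I − K·H)·P̄ = [3669/1714 1508/857; 1508/857 48859/20568]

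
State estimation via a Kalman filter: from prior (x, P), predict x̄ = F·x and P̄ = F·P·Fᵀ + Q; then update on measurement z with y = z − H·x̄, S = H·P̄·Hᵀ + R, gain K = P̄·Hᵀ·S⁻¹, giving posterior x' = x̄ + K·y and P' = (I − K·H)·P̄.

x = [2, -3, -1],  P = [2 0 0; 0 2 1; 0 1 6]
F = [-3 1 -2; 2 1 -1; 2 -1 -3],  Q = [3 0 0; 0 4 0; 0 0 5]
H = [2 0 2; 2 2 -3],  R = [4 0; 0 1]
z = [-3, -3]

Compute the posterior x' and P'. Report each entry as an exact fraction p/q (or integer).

x̄ = F·x = [-7, 2, 10]
P̄ = F·P·Fᵀ + Q = [43 -1 21; -1 18 22; 21 22 75]
y = z − H·x̄ = [-9, 37]
S = H·P̄·Hᵀ + R = [644 -236; -236 396]
K = P̄·Hᵀ·S⁻¹ = [13911/49832 10933/49832; 1135/24916 -1337/24916; 10807/49832 -11051/49832]
x' = x̄ + K·y = [-34751/24916, -2463/6229, -3915/24916]
P' = (I − K·H)·P̄ = [132575/49832 -142119/24916 -104753/49832; -142119/24916 179017/12458 144389/24916; -104753/49832 144389/24916 126367/49832]

x' = [-34751/24916, -2463/6229, -3915/24916]
P' = [132575/49832 -142119/24916 -104753/49832; -142119/24916 179017/12458 144389/24916; -104753/49832 144389/24916 126367/49832]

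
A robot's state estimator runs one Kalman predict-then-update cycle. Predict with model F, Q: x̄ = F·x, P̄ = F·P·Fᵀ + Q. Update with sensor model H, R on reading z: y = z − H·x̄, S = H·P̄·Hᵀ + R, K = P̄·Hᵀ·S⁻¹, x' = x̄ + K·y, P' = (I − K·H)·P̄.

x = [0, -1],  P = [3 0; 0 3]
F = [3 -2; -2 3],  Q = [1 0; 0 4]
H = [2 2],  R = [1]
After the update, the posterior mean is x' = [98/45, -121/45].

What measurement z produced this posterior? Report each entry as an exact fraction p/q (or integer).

z = [-1]

x̄ = F·x = [2, -3]
P̄ = F·P·Fᵀ + Q = [40 -36; -36 43]
S = H·P̄·Hᵀ + R = [45]
K = P̄·Hᵀ·S⁻¹ = [8/45; 14/45]
x' − x̄ = [8/45, 14/45] = K·y
y = (KᵀK)⁻¹·Kᵀ·(x' − x̄) = [1]
z = y + H·x̄ = [1] + [-2] = [-1]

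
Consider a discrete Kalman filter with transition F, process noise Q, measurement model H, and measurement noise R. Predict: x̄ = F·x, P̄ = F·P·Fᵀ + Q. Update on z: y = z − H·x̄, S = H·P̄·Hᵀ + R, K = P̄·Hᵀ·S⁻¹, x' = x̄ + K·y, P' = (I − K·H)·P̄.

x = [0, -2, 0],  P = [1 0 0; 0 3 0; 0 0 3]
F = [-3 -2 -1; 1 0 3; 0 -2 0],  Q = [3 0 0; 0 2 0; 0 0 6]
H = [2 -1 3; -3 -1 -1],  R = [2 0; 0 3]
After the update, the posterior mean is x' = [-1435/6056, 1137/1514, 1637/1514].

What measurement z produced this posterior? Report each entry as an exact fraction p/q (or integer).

z = [2, -1]

x̄ = F·x = [4, 0, 4]
P̄ = F·P·Fᵀ + Q = [27 -12 12; -12 30 0; 12 0 18]
S = H·P̄·Hᵀ + R = [494 -330; -330 294]
K = P̄·Hᵀ·S⁻¹ = [543/6056 -1059/6056; -579/1514 -619/1514; 213/1514 -39/1514]
x' − x̄ = [-25659/6056, 1137/1514, -4419/1514] = K·y
y = (KᵀK)⁻¹·Kᵀ·(x' − x̄) = [-18, 15]
z = y + H·x̄ = [-18, 15] + [20, -16] = [2, -1]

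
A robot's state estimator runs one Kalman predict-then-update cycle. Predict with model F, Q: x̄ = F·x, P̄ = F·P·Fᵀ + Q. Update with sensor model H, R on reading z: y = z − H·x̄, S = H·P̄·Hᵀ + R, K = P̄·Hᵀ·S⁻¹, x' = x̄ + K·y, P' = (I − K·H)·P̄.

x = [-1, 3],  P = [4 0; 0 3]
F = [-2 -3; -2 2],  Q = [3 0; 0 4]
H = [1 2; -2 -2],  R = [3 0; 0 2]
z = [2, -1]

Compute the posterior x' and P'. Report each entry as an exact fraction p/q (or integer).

x' = [-2551/1183, 2928/1183]
P' = [14818/3549 -11750/3549; -11750/3549 10372/3549]

x̄ = F·x = [-7, 8]
P̄ = F·P·Fᵀ + Q = [46 -2; -2 32]
y = z − H·x̄ = [-7, 1]
S = H·P̄·Hᵀ + R = [169 -208; -208 298]
K = P̄·Hᵀ·S⁻¹ = [-2894/3549 -236/273; 2998/3549 106/273]
x' = x̄ + K·y = [-2551/1183, 2928/1183]
P' = (I − K·H)·P̄ = [14818/3549 -11750/3549; -11750/3549 10372/3549]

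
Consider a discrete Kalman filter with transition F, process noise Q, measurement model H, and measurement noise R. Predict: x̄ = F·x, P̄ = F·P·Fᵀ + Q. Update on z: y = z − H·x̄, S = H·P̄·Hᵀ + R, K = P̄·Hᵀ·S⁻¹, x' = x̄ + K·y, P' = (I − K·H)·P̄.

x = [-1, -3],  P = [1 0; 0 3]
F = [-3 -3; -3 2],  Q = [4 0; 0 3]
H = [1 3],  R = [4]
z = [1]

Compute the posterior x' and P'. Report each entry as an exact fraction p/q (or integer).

x̄ = F·x = [12, -3]
P̄ = F·P·Fᵀ + Q = [40 -9; -9 24]
y = z − H·x̄ = [-2]
S = H·P̄·Hᵀ + R = [206]
K = P̄·Hᵀ·S⁻¹ = [13/206; 63/206]
x' = x̄ + K·y = [1223/103, -372/103]
P' = (I − K·H)·P̄ = [8071/206 -2673/206; -2673/206 975/206]

x' = [1223/103, -372/103]
P' = [8071/206 -2673/206; -2673/206 975/206]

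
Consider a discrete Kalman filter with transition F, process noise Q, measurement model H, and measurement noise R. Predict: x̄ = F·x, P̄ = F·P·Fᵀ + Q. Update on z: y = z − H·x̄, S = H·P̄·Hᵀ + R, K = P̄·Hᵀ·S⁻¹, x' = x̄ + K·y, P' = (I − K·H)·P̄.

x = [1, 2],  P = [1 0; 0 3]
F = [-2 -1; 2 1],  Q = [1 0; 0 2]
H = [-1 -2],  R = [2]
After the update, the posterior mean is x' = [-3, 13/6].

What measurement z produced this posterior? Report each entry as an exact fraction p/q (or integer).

z = [-1]

x̄ = F·x = [-4, 4]
P̄ = F·P·Fᵀ + Q = [8 -7; -7 9]
S = H·P̄·Hᵀ + R = [18]
K = P̄·Hᵀ·S⁻¹ = [1/3; -11/18]
x' − x̄ = [1, -11/6] = K·y
y = (KᵀK)⁻¹·Kᵀ·(x' − x̄) = [3]
z = y + H·x̄ = [3] + [-4] = [-1]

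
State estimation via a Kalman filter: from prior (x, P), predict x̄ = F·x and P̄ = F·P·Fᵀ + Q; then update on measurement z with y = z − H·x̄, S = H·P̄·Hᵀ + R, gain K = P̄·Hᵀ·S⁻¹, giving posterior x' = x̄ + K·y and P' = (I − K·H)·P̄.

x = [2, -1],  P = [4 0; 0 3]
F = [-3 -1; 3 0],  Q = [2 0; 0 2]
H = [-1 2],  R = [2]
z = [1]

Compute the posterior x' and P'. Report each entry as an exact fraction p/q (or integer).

x' = [1/3, 242/339]
P' = [10/3 4/3; 4/3 338/339]

x̄ = F·x = [-5, 6]
P̄ = F·P·Fᵀ + Q = [41 -36; -36 38]
y = z − H·x̄ = [-16]
S = H·P̄·Hᵀ + R = [339]
K = P̄·Hᵀ·S⁻¹ = [-1/3; 112/339]
x' = x̄ + K·y = [1/3, 242/339]
P' = (I − K·H)·P̄ = [10/3 4/3; 4/3 338/339]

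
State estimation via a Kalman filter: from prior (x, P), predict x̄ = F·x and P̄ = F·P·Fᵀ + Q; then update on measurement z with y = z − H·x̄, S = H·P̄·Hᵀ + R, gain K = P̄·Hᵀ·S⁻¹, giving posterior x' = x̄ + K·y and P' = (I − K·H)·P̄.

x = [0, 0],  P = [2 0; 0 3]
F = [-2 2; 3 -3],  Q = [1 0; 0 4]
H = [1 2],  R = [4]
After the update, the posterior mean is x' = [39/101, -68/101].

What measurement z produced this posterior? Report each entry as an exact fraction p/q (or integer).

z = [-1]

x̄ = F·x = [0, 0]
P̄ = F·P·Fᵀ + Q = [21 -30; -30 49]
S = H·P̄·Hᵀ + R = [101]
K = P̄·Hᵀ·S⁻¹ = [-39/101; 68/101]
x' − x̄ = [39/101, -68/101] = K·y
y = (KᵀK)⁻¹·Kᵀ·(x' − x̄) = [-1]
z = y + H·x̄ = [-1] + [0] = [-1]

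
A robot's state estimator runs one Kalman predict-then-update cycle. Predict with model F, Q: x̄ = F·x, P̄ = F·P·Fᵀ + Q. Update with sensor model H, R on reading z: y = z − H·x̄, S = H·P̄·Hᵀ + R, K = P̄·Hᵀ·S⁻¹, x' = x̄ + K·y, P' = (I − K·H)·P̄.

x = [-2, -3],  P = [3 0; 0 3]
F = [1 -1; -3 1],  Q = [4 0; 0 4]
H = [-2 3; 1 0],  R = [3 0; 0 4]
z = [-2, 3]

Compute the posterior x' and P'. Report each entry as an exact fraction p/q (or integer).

x' = [4685/1883, 1875/1883]
P' = [3588/1883 2280/1883; 2280/1883 2066/1883]

x̄ = F·x = [1, 3]
P̄ = F·P·Fᵀ + Q = [10 -12; -12 34]
y = z − H·x̄ = [-9, 2]
S = H·P̄·Hᵀ + R = [493 -56; -56 14]
K = P̄·Hᵀ·S⁻¹ = [-16/269 897/1883; 78/269 570/1883]
x' = x̄ + K·y = [4685/1883, 1875/1883]
P' = (I − K·H)·P̄ = [3588/1883 2280/1883; 2280/1883 2066/1883]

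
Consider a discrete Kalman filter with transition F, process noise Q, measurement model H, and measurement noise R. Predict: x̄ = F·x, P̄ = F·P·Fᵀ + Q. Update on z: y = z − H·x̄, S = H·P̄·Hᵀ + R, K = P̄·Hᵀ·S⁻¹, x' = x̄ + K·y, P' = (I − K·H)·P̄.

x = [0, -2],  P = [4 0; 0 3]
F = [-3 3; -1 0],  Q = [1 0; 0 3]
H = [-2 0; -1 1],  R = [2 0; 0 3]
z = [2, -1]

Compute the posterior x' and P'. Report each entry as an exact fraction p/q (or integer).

x̄ = F·x = [-6, 0]
P̄ = F·P·Fᵀ + Q = [64 12; 12 7]
y = z − H·x̄ = [-10, -7]
S = H·P̄·Hᵀ + R = [258 104; 104 50]
K = P̄·Hᵀ·S⁻¹ = [-248/521 -26/521; -170/521 603/1042]
x' = x̄ + K·y = [-464/521, -821/1042]
P' = (I − K·H)·P̄ = [248/521 170/521; 170/521 2149/1042]

x' = [-464/521, -821/1042]
P' = [248/521 170/521; 170/521 2149/1042]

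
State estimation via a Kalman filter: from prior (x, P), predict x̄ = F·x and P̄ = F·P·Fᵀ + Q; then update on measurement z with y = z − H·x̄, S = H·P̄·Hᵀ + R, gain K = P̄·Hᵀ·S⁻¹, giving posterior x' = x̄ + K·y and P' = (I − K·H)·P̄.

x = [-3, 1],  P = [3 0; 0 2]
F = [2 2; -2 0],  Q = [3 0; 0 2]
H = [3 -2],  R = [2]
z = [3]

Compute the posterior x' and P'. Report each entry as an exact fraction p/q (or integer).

x' = [875/409, 726/409]
P' = [758/409 1044/409; 1044/409 1630/409]

x̄ = F·x = [-4, 6]
P̄ = F·P·Fᵀ + Q = [23 -12; -12 14]
y = z − H·x̄ = [27]
S = H·P̄·Hᵀ + R = [409]
K = P̄·Hᵀ·S⁻¹ = [93/409; -64/409]
x' = x̄ + K·y = [875/409, 726/409]
P' = (I − K·H)·P̄ = [758/409 1044/409; 1044/409 1630/409]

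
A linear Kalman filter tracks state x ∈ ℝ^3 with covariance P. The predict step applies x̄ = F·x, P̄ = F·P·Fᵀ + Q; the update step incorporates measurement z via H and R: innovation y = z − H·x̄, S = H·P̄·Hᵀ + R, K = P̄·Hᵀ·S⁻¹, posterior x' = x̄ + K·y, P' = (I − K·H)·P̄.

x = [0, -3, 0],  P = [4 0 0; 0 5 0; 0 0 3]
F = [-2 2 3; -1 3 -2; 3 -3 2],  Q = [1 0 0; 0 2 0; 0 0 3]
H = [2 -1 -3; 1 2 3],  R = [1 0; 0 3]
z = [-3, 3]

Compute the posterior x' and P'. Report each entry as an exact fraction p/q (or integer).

x' = [272814/162197, -847764/162197, 628632/162197]
P' = [644384/162197 -1713196/162197 985272/162197; -1713196/162197 5116457/162197 -2855172/162197; 985272/162197 -2855172/162197 1618833/162197]

x̄ = F·x = [-6, -9, 9]
P̄ = F·P·Fᵀ + Q = [64 20 -36; 20 63 -69; -36 -69 96]
y = z − H·x̄ = [27, 0]
S = H·P̄·Hᵀ + R = [1122 -289; -289 219]
K = P̄·Hᵀ·S⁻¹ = [46148/162197 3408/9541; 22667/162197 -898/9541; -30783/162197 2577/9541]
x' = x̄ + K·y = [272814/162197, -847764/162197, 628632/162197]
P' = (I − K·H)·P̄ = [644384/162197 -1713196/162197 985272/162197; -1713196/162197 5116457/162197 -2855172/162197; 985272/162197 -2855172/162197 1618833/162197]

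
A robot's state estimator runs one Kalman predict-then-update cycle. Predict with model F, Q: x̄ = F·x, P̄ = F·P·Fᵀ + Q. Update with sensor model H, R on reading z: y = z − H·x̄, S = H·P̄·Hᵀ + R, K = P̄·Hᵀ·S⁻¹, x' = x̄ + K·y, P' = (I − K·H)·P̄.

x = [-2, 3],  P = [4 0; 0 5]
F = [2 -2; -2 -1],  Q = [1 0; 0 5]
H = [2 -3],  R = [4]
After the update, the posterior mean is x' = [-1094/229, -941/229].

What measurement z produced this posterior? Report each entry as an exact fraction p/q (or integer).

z = [3]

x̄ = F·x = [-10, 1]
P̄ = F·P·Fᵀ + Q = [37 -6; -6 26]
S = H·P̄·Hᵀ + R = [458]
K = P̄·Hᵀ·S⁻¹ = [46/229; -45/229]
x' − x̄ = [1196/229, -1170/229] = K·y
y = (KᵀK)⁻¹·Kᵀ·(x' − x̄) = [26]
z = y + H·x̄ = [26] + [-23] = [3]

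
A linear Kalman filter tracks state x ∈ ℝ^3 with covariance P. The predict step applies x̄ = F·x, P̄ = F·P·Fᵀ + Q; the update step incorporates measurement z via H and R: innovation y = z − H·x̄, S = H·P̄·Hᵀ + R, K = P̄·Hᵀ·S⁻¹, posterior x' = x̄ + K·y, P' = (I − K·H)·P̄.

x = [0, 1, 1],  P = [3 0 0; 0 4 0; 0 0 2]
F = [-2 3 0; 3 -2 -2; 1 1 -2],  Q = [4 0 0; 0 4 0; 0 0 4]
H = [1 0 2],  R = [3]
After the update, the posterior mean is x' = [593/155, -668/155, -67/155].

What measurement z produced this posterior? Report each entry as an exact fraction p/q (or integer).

z = [3]

x̄ = F·x = [3, -4, -1]
P̄ = F·P·Fᵀ + Q = [52 -42 6; -42 55 9; 6 9 19]
S = H·P̄·Hᵀ + R = [155]
K = P̄·Hᵀ·S⁻¹ = [64/155; -24/155; 44/155]
x' − x̄ = [128/155, -48/155, 88/155] = K·y
y = (KᵀK)⁻¹·Kᵀ·(x' − x̄) = [2]
z = y + H·x̄ = [2] + [1] = [3]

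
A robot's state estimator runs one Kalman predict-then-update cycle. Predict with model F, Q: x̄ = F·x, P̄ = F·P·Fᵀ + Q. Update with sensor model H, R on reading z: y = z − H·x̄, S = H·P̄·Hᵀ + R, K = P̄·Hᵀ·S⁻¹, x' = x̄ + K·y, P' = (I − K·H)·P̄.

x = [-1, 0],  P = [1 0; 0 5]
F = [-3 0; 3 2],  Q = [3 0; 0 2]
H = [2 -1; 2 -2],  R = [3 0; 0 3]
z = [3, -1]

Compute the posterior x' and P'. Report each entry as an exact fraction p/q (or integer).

x̄ = F·x = [3, -3]
P̄ = F·P·Fᵀ + Q = [12 -9; -9 31]
y = z − H·x̄ = [-6, -13]
S = H·P̄·Hᵀ + R = [118 164; 164 247]
K = P̄·Hᵀ·S⁻¹ = [421/750 -76/375; 113/250 -78/125]
x' = x̄ + K·y = [34/15, 12/5]
P' = (I − K·H)·P̄ = [497/250 573/250; 573/250 807/250]

x' = [34/15, 12/5]
P' = [497/250 573/250; 573/250 807/250]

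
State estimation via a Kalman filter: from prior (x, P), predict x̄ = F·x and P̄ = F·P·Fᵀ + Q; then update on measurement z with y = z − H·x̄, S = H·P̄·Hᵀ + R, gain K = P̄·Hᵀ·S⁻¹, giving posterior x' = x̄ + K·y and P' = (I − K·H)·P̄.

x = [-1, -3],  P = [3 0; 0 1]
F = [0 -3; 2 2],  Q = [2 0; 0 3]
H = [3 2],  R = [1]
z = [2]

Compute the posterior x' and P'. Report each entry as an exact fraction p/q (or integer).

x̄ = F·x = [9, -8]
P̄ = F·P·Fᵀ + Q = [11 -6; -6 19]
y = z − H·x̄ = [-9]
S = H·P̄·Hᵀ + R = [104]
K = P̄·Hᵀ·S⁻¹ = [21/104; 5/26]
x' = x̄ + K·y = [747/104, -253/26]
P' = (I − K·H)·P̄ = [703/104 -261/26; -261/26 197/13]

x' = [747/104, -253/26]
P' = [703/104 -261/26; -261/26 197/13]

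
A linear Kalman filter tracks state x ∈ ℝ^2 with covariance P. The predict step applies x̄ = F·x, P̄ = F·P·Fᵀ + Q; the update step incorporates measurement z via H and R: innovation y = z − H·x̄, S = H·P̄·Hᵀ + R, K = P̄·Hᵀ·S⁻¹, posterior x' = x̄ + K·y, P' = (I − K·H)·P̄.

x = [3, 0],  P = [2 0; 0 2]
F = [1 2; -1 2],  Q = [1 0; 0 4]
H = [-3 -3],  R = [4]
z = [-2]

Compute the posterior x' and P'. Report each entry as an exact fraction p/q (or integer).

x' = [1113/337, -891/337]
P' = [1106/337 -1038/337; -1038/337 1118/337]

x̄ = F·x = [3, -3]
P̄ = F·P·Fᵀ + Q = [11 6; 6 14]
y = z − H·x̄ = [-2]
S = H·P̄·Hᵀ + R = [337]
K = P̄·Hᵀ·S⁻¹ = [-51/337; -60/337]
x' = x̄ + K·y = [1113/337, -891/337]
P' = (I − K·H)·P̄ = [1106/337 -1038/337; -1038/337 1118/337]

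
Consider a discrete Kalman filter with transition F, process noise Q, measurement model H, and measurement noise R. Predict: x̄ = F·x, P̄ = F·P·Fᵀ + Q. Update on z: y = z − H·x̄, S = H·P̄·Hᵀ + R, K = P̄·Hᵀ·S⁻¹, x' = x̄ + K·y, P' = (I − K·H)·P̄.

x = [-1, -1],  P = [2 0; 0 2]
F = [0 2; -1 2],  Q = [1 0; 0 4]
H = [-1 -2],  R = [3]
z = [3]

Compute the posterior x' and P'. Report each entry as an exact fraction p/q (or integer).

x' = [-7/4, -16/25]
P' = [11/4 -1; -1 26/25]

x̄ = F·x = [-2, -1]
P̄ = F·P·Fᵀ + Q = [9 8; 8 14]
y = z − H·x̄ = [-1]
S = H·P̄·Hᵀ + R = [100]
K = P̄·Hᵀ·S⁻¹ = [-1/4; -9/25]
x' = x̄ + K·y = [-7/4, -16/25]
P' = (I − K·H)·P̄ = [11/4 -1; -1 26/25]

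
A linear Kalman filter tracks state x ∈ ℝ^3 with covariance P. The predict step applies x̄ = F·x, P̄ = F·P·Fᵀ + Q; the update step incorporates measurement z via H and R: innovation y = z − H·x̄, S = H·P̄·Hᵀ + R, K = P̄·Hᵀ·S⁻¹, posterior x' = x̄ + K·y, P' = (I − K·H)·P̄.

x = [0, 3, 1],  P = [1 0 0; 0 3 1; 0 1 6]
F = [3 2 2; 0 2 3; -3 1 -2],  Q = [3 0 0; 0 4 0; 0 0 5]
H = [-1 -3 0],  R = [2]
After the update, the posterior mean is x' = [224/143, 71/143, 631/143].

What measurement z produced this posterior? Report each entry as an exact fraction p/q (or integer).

z = [-3]

x̄ = F·x = [8, 9, 1]
P̄ = F·P·Fᵀ + Q = [56 58 -29; 58 82 -31; -29 -31 37]
S = H·P̄·Hᵀ + R = [1144]
K = P̄·Hᵀ·S⁻¹ = [-115/572; -38/143; 61/572]
x' − x̄ = [-920/143, -1216/143, 488/143] = K·y
y = (KᵀK)⁻¹·Kᵀ·(x' − x̄) = [32]
z = y + H·x̄ = [32] + [-35] = [-3]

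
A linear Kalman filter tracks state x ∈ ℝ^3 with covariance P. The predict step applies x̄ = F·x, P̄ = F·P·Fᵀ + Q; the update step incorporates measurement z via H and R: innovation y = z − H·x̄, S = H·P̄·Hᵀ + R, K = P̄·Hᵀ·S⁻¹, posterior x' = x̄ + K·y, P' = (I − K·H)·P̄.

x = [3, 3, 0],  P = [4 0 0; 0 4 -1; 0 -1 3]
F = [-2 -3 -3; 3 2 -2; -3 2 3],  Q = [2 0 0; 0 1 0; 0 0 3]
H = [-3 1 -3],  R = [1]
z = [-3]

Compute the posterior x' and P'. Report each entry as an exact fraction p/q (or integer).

x̄ = F·x = [-15, 15, -3]
P̄ = F·P·Fᵀ + Q = [63 -30 -12; -30 73 -40; -12 -40 70]
y = z − H·x̄ = [-72]
S = H·P̄·Hᵀ + R = [1475]
K = P̄·Hᵀ·S⁻¹ = [-183/1475; 283/1475; -214/1475]
x' = x̄ + K·y = [-8949/1475, 1749/1475, 10983/1475]
P' = (I − K·H)·P̄ = [59436/1475 7539/1475 -56862/1475; 7539/1475 27586/1475 1562/1475; -56862/1475 1562/1475 57454/1475]

x' = [-8949/1475, 1749/1475, 10983/1475]
P' = [59436/1475 7539/1475 -56862/1475; 7539/1475 27586/1475 1562/1475; -56862/1475 1562/1475 57454/1475]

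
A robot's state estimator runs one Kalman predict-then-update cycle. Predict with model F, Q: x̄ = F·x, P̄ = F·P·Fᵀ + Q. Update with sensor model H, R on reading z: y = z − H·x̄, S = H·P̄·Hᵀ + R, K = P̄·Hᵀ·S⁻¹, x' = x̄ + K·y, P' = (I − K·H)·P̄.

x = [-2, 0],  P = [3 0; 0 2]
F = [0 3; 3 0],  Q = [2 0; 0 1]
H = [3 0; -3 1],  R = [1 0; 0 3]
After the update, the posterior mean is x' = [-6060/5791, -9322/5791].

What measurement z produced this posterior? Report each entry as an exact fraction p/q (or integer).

x̄ = F·x = [0, -6]
P̄ = F·P·Fᵀ + Q = [20 0; 0 28]
S = H·P̄·Hᵀ + R = [181 -180; -180 211]
K = P̄·Hᵀ·S⁻¹ = [1860/5791 -60/5791; 5040/5791 5068/5791]
x' − x̄ = [-6060/5791, 25424/5791] = K·y
y = (KᵀK)⁻¹·Kᵀ·(x' − x̄) = [-3, 8]
z = y + H·x̄ = [-3, 8] + [0, -6] = [-3, 2]

z = [-3, 2]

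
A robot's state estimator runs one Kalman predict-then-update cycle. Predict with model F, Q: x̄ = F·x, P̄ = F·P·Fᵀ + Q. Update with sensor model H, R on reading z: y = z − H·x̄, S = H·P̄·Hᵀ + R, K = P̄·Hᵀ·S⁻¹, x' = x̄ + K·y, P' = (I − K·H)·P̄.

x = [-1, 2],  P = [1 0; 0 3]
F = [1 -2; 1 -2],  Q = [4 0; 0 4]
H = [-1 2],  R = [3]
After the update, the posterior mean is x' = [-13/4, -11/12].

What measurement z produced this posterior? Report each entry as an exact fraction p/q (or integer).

x̄ = F·x = [-5, -5]
P̄ = F·P·Fᵀ + Q = [17 13; 13 17]
S = H·P̄·Hᵀ + R = [36]
K = P̄·Hᵀ·S⁻¹ = [1/4; 7/12]
x' − x̄ = [7/4, 49/12] = K·y
y = (KᵀK)⁻¹·Kᵀ·(x' − x̄) = [7]
z = y + H·x̄ = [7] + [-5] = [2]

z = [2]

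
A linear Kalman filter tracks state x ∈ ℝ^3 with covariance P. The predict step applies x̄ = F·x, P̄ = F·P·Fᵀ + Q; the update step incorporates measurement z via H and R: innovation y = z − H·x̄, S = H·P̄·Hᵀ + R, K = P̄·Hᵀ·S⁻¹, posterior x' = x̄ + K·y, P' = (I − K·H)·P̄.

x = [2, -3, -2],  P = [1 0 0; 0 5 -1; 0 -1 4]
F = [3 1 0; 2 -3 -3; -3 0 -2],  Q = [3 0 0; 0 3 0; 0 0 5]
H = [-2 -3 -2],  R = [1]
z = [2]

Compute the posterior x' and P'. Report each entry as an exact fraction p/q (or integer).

x̄ = F·x = [3, 19, -2]
P̄ = F·P·Fᵀ + Q = [17 -6 -7; -6 70 12; -7 12 30]
y = z − H·x̄ = [61]
S = H·P̄·Hᵀ + R = [835]
K = P̄·Hᵀ·S⁻¹ = [-2/835; -222/835; -82/835]
x' = x̄ + K·y = [2383/835, 2323/835, -6672/835]
P' = (I − K·H)·P̄ = [14191/835 -5454/835 -6009/835; -5454/835 9166/835 -8184/835; -6009/835 -8184/835 18326/835]

x' = [2383/835, 2323/835, -6672/835]
P' = [14191/835 -5454/835 -6009/835; -5454/835 9166/835 -8184/835; -6009/835 -8184/835 18326/835]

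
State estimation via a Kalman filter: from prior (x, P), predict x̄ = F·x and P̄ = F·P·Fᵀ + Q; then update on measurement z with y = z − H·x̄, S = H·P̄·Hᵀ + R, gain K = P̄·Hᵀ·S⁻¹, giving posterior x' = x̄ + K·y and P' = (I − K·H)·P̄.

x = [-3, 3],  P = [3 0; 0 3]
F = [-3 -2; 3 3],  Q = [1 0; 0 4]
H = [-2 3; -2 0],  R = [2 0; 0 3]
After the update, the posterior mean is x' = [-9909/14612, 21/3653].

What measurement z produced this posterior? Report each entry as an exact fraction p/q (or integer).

x̄ = F·x = [3, 0]
P̄ = F·P·Fᵀ + Q = [40 -45; -45 58]
S = H·P̄·Hᵀ + R = [1224 430; 430 163]
K = P̄·Hᵀ·S⁻¹ = [-645/14612 -2735/7306; 1083/3653 -840/3653]
x' − x̄ = [-53745/14612, 21/3653] = K·y
y = (KᵀK)⁻¹·Kᵀ·(x' − x̄) = [7, 9]
z = y + H·x̄ = [7, 9] + [-6, -6] = [1, 3]

z = [1, 3]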